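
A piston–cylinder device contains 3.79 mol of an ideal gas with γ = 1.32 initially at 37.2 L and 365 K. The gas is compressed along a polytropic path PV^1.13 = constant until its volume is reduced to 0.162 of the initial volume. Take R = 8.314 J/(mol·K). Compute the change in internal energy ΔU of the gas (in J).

9590 J

P₁ = nRT₁/V₁ = 3.79×8.314×365/37.2 = 309 kPa.
Polytropic n=1.13: T₂ = T₁(V₁/V₂)^(n−1) = 365×(6.17)^0.13 = 462 K; P₂ = P₁(V₁/V₂)^n = 2420 kPa.
For an ideal gas ΔU = nCvΔT with Cv = R/(γ−1) = 26.0 J/(mol·K).
ΔU = 3.79×26.0×(462−365) = 9590 J.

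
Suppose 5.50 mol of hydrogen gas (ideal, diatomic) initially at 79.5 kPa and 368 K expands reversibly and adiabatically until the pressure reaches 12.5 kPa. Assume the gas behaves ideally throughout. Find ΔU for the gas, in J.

V₁ = nRT₁/P₁ = 5.50×8.314×368/79.5 = 212 L.
Adiabatic: T₂/T₁ = (P₂/P₁)^((γ−1)/γ) ⇒ T₂ = 368×(0.157)^0.286 = 217 K; V₂ = 794 L.
For an ideal gas ΔU = nCvΔT with Cv = (5/2)R = 20.8 J/(mol·K).
ΔU = 5.50×20.8×(217−368) = -17300 J.

-17300 J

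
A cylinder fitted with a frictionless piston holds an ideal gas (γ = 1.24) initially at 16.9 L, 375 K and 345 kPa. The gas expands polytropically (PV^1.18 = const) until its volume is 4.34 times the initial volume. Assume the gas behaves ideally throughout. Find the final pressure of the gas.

Polytropic n=1.18: T₂ = T₁(V₁/V₂)^(n−1) = 375×(0.230)^0.18 = 288 K; P₂ = P₁(V₁/V₂)^n = 61.0 kPa.

61.0 kPa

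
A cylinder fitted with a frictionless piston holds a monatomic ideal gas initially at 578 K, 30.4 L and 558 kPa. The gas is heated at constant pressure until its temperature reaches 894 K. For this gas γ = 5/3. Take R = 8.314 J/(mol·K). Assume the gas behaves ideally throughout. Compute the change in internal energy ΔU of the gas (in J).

n = P₁V₁/(RT₁) = 558×30.4/(8.314×578) = 3.53 mol.
Isobaric: P stays 558 kPa; V/T = const ⇒ T₂ = 894 K, V₂ = 47.0 L.
For an ideal gas ΔU = nCvΔT with Cv = (3/2)R = 12.5 J/(mol·K).
ΔU = 3.53×12.5×(894−578) = 13900 J.

13900 J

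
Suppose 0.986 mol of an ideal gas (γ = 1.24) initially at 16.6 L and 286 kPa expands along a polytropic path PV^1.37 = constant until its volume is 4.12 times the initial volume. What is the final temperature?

T₁ = P₁V₁/(nR) = 286×16.6/(0.986×8.314) = 579 K.
Polytropic n=1.37: T₂ = T₁(V₁/V₂)^(n−1) = 579×(0.243)^0.37 = 343 K; P₂ = P₁(V₁/V₂)^n = 41.1 kPa.

343 K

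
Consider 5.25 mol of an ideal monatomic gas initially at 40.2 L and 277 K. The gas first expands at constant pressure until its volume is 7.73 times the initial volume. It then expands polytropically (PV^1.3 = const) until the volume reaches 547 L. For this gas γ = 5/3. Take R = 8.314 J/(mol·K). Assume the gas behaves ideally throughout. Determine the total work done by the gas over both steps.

P₁ = nRT₁/V₁ = 5.25×8.314×277/40.2 = 301 kPa.
Step 1 — Isobaric: P stays 301 kPa; V/T = const ⇒ T₂ = 2140 K, V₂ = 311 L.
W = PΔV = 301×(311−40.2) kPa·L = 81400 J.
ΔU = nCvΔT = 5.25×12.5×(2140−277) = 122000 J.
Q = ΔU + W = nCpΔT = 203000 J.
State after step 1: P = 301 kPa, V = 311 L, T = 2140 K.
Step 2 — Polytropic n=1.3: T₂ = T₁(V₁/V₂)^(n−1) = 2140×(0.568)^0.30 = 1810 K; P₂ = P₁(V₁/V₂)^n = 144 kPa.
W = (P₁V₁−P₂V₂)/(n−1) = (301×311−144×547)/0.30 = 48600 J.
ΔU = nCvΔT = 5.25×12.5×(1810−2140) = -21900 J.
Q = ΔU + W = 26700 J.
Net over both steps: W = 130000 J, Q = 230000 J, ΔU = 100000 J.

130000 J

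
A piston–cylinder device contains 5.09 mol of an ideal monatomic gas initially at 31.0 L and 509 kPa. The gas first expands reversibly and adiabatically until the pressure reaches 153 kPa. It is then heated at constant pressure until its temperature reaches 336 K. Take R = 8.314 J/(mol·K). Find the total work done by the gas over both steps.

T₁ = P₁V₁/(nR) = 509×31.0/(5.09×8.314) = 373 K.
Step 1 — Adiabatic: T₂/T₁ = (P₂/P₁)^((γ−1)/γ) ⇒ T₂ = 373×(0.301)^0.400 = 231 K; V₂ = 63.8 L.
ΔU = nCvΔT = 5.09×12.5×(231−373) = -9030 J.
Q = 0 for an adiabatic process, so W = −ΔU = 9030 J.
State after step 1: P = 153 kPa, V = 63.8 L, T = 231 K.
Step 2 — Isobaric: P stays 153 kPa; V/T = const ⇒ T₂ = 336 K, V₂ = 92.9 L.
W = PΔV = 153×(92.9−63.8) kPa·L = 4460 J.
ΔU = nCvΔT = 5.09×12.5×(336−231) = 6690 J.
Q = ΔU + W = nCpΔT = 11200 J.
Net over both steps: W = 13500 J, Q = 11200 J, ΔU = -2340 J.

13500 J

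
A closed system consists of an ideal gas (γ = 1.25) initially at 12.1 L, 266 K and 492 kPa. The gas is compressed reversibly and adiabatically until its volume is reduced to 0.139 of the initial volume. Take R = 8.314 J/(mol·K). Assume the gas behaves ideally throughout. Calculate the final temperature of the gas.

Adiabatic: TV^(γ−1) = const ⇒ T₂ = 266×(7.19)^0.250 = 436 K; PV^γ = const ⇒ P₂ = 5800 kPa.

436 K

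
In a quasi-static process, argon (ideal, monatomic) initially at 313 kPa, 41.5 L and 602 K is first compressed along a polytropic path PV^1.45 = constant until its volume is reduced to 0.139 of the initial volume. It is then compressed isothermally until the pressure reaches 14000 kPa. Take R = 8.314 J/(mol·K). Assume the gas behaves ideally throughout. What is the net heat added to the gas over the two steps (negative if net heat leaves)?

n = P₁V₁/(RT₁) = 313×41.5/(8.314×602) = 2.60 mol.
Step 1 — Polytropic n=1.45: T₂ = T₁(V₁/V₂)^(n−1) = 602×(7.19)^0.45 = 1460 K; P₂ = P₁(V₁/V₂)^n = 5470 kPa.
W = (P₁V₁−P₂V₂)/(n−1) = (313×41.5−5470×5.77)/0.45 = -41300 J.
ΔU = nCvΔT = 2.60×12.5×(1460−602) = 27900 J.
Q = ΔU + W = -13400 J.
State after step 1: P = 5470 kPa, V = 5.77 L, T = 1460 K.
Step 2 — Isothermal: T stays 1460 K; PV = const ⇒ V₂ = 2.25 L, P₂ = 14000 kPa.
ΔU = 0 (ideal gas, T constant).
W = nRT ln(V₂/V₁) = 2.60×8.314×1460×ln(0.391) = -29700 J.
Q = ΔU + W = -29700 J.
Net over both steps: W = -70900 J, Q = -43100 J, ΔU = 27900 J.

-43100 J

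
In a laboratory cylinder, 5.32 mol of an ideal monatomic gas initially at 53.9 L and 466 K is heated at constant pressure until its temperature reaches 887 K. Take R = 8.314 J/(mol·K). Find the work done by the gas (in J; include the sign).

P₁ = nRT₁/V₁ = 5.32×8.314×466/53.9 = 382 kPa.
Isobaric: P stays 382 kPa; V/T = const ⇒ T₂ = 887 K, V₂ = 103 L.
W = PΔV = 382×(103−53.9) kPa·L = 18600 J.

18600 J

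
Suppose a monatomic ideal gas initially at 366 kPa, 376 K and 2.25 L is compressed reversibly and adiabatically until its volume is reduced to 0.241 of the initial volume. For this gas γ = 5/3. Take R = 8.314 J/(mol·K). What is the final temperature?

971 K

Adiabatic: TV^(γ−1) = const ⇒ T₂ = 376×(4.15)^0.667 = 971 K; PV^γ = const ⇒ P₂ = 3920 kPa.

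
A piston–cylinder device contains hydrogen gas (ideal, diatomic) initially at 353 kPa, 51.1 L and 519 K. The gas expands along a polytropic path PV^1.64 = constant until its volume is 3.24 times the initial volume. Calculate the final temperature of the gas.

245 K

Polytropic n=1.64: T₂ = T₁(V₁/V₂)^(n−1) = 519×(0.309)^0.64 = 245 K; P₂ = P₁(V₁/V₂)^n = 51.3 kPa.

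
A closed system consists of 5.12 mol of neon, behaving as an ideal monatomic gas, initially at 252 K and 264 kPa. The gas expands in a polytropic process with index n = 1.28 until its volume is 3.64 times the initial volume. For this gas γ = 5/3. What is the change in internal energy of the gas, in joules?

V₁ = nRT₁/P₁ = 5.12×8.314×252/264 = 40.6 L.
Polytropic n=1.28: T₂ = T₁(V₁/V₂)^(n−1) = 252×(0.275)^0.28 = 176 K; P₂ = P₁(V₁/V₂)^n = 50.5 kPa.
For an ideal gas ΔU = nCvΔT with Cv = (3/2)R = 12.5 J/(mol·K).
ΔU = 5.12×12.5×(176−252) = -4880 J.

-4880 J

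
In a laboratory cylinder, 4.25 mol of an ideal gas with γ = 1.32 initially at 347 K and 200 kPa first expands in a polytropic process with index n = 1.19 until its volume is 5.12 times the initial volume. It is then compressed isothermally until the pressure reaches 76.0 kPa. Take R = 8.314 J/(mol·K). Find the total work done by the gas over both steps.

V₁ = nRT₁/P₁ = 4.25×8.314×347/200 = 61.3 L.
Step 1 — Polytropic n=1.19: T₂ = T₁(V₁/V₂)^(n−1) = 347×(0.195)^0.19 = 254 K; P₂ = P₁(V₁/V₂)^n = 28.6 kPa.
W = (P₁V₁−P₂V₂)/(n−1) = (200×61.3−28.6×314)/0.19 = 17200 J.
ΔU = nCvΔT = 4.25×26.0×(254−347) = -10200 J.
Q = ΔU + W = 6990 J.
State after step 1: P = 28.6 kPa, V = 314 L, T = 254 K.
Step 2 — Isothermal: T stays 254 K; PV = const ⇒ V₂ = 118 L, P₂ = 76.0 kPa.
ΔU = 0 (ideal gas, T constant).
W = nRT ln(V₂/V₁) = 4.25×8.314×254×ln(0.377) = -8770 J.
Q = ΔU + W = -8770 J.
Net over both steps: W = 8440 J, Q = -1780 J, ΔU = -10200 J.

8440 J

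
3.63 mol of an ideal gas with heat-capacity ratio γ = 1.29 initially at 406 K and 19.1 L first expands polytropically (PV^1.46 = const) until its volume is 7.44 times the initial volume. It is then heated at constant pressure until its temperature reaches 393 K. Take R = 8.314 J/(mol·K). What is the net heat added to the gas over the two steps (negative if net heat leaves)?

P₁ = nRT₁/V₁ = 3.63×8.314×406/19.1 = 642 kPa.
Step 1 — Polytropic n=1.46: T₂ = T₁(V₁/V₂)^(n−1) = 406×(0.134)^0.46 = 161 K; P₂ = P₁(V₁/V₂)^n = 34.3 kPa.
W = (P₁V₁−P₂V₂)/(n−1) = (642×19.1−34.3×142)/0.46 = 16100 J.
ΔU = nCvΔT = 3.63×28.7×(161−406) = -25500 J.
Q = ΔU + W = -9410 J.
State after step 1: P = 34.3 kPa, V = 142 L, T = 161 K.
Step 2 — Isobaric: P stays 34.3 kPa; V/T = const ⇒ T₂ = 393 K, V₂ = 346 L.
W = PΔV = 34.3×(346−142) kPa·L = 6990 J.
ΔU = nCvΔT = 3.63×28.7×(393−161) = 24100 J.
Q = ΔU + W = nCpΔT = 31100 J.
Net over both steps: W = 23000 J, Q = 21700 J, ΔU = -1350 J.

21700 J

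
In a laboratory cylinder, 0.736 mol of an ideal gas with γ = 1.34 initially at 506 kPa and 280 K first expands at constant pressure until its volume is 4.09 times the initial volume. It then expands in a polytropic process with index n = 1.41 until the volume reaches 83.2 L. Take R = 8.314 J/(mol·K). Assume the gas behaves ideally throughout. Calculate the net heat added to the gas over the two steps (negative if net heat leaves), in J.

19000 J

V₁ = nRT₁/P₁ = 0.736×8.314×280/506 = 3.39 L.
Step 1 — Isobaric: P stays 506 kPa; V/T = const ⇒ T₂ = 1150 K, V₂ = 13.8 L.
W = PΔV = 506×(13.8−3.39) kPa·L = 5290 J.
ΔU = nCvΔT = 0.736×24.5×(1150−280) = 15600 J.
Q = ΔU + W = nCpΔT = 20900 J.
State after step 1: P = 506 kPa, V = 13.8 L, T = 1150 K.
Step 2 — Polytropic n=1.41: T₂ = T₁(V₁/V₂)^(n−1) = 1150×(0.166)^0.41 = 549 K; P₂ = P₁(V₁/V₂)^n = 40.4 kPa.
W = (P₁V₁−P₂V₂)/(n−1) = (506×13.8−40.4×83.2)/0.41 = 8900 J.
ΔU = nCvΔT = 0.736×24.5×(549−1150) = -10700 J.
Q = ΔU + W = -1830 J.
Net over both steps: W = 14200 J, Q = 19000 J, ΔU = 4840 J.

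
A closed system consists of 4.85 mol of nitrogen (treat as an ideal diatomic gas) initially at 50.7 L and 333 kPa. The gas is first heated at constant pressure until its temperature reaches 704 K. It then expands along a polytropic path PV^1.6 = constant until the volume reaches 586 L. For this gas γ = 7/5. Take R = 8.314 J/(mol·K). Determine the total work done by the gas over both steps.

43900 J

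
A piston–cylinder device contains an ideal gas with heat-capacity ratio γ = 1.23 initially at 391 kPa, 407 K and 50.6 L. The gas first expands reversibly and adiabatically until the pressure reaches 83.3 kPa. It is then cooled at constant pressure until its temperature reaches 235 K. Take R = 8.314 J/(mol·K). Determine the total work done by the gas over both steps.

n = P₁V₁/(RT₁) = 391×50.6/(8.314×407) = 5.85 mol.
Step 1 — Adiabatic: T₂/T₁ = (P₂/P₁)^((γ−1)/γ) ⇒ T₂ = 407×(0.213)^0.187 = 305 K; V₂ = 178 L.
ΔU = nCvΔT = 5.85×36.1×(305−407) = -21600 J.
Q = 0 for an adiabatic process, so W = −ΔU = 21600 J.
State after step 1: P = 83.3 kPa, V = 178 L, T = 305 K.
Step 2 — Isobaric: P stays 83.3 kPa; V/T = const ⇒ T₂ = 235 K, V₂ = 137 L.
W = PΔV = 83.3×(137−178) kPa·L = -3390 J.
ΔU = nCvΔT = 5.85×36.1×(235−305) = -14800 J.
Q = ΔU + W = nCpΔT = -18100 J.
Net over both steps: W = 18200 J, Q = -18100 J, ΔU = -36400 J.

18200 J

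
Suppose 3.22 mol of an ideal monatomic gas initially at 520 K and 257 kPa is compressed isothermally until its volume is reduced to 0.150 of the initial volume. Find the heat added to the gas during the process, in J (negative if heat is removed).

V₁ = nRT₁/P₁ = 3.22×8.314×520/257 = 54.2 L.
Isothermal: T stays 520 K; PV = const ⇒ V₂ = 8.13 L, P₂ = 1710 kPa.
ΔU = 0 (ideal gas, T constant).
W = nRT ln(V₂/V₁) = 3.22×8.314×520×ln(0.150) = -26400 J.
Q = ΔU + W = -26400 J.

-26400 J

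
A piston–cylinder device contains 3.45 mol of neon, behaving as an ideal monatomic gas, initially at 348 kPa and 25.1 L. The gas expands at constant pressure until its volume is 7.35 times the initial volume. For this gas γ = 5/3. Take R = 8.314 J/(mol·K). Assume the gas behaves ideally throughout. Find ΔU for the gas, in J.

T₁ = P₁V₁/(nR) = 348×25.1/(3.45×8.314) = 305 K.
Isobaric: P stays 348 kPa; V/T = const ⇒ T₂ = 2240 K, V₂ = 184 L.
For an ideal gas ΔU = nCvΔT with Cv = (3/2)R = 12.5 J/(mol·K).
ΔU = 3.45×12.5×(2240−305) = 83200 J.

83200 J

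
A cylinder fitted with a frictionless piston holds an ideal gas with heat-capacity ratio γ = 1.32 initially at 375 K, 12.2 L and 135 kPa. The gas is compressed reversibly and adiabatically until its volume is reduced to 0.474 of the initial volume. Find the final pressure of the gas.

362 kPa

Adiabatic: TV^(γ−1) = const ⇒ T₂ = 375×(2.11)^0.320 = 476 K; PV^γ = const ⇒ P₂ = 362 kPa.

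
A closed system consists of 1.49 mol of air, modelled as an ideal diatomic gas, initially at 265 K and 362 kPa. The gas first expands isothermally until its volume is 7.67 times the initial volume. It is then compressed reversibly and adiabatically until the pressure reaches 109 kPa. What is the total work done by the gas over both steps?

V₁ = nRT₁/P₁ = 1.49×8.314×265/362 = 9.07 L.
Step 1 — Isothermal: T stays 265 K; PV = const ⇒ V₂ = 69.6 L, P₂ = 47.2 kPa.
ΔU = 0 (ideal gas, T constant).
W = nRT ln(V₂/V₁) = 1.49×8.314×265×ln(7.67) = 6690 J.
Q = ΔU + W = 6690 J.
State after step 1: P = 47.2 kPa, V = 69.6 L, T = 265 K.
Step 2 — Adiabatic: T₂/T₁ = (P₂/P₁)^((γ−1)/γ) ⇒ T₂ = 265×(2.31)^0.286 = 337 K; V₂ = 38.3 L.
ΔU = nCvΔT = 1.49×20.8×(337−265) = 2220 J.
Q = 0 for an adiabatic process, so W = −ΔU = -2220 J.
Net over both steps: W = 4470 J, Q = 6690 J, ΔU = 2220 J.

4470 J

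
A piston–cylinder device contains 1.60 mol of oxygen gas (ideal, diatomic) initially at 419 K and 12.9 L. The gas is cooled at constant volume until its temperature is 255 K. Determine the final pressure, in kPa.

P₁ = nRT₁/V₁ = 1.60×8.314×419/12.9 = 432 kPa.
Isochoric: V stays 12.9 L; P/T = const ⇒ T₂ = 255 K, P₂ = 263 kPa.

263 kPa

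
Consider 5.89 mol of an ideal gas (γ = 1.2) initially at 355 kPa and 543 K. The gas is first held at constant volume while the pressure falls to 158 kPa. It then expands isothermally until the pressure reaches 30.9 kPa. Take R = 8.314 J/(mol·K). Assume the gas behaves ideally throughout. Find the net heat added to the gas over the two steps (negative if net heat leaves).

-54500 J

V₁ = nRT₁/P₁ = 5.89×8.314×543/355 = 74.9 L.
Step 1 — Isochoric: V stays 74.9 L; P/T = const ⇒ T₂ = 242 K, P₂ = 158 kPa.
W = 0 (no volume change).
ΔU = nCvΔT = 5.89×41.6×(242−543) = -73800 J.
Q = ΔU = -73800 J.
State after step 1: P = 158 kPa, V = 74.9 L, T = 242 K.
Step 2 — Isothermal: T stays 242 K; PV = const ⇒ V₂ = 383 L, P₂ = 30.9 kPa.
ΔU = 0 (ideal gas, T constant).
W = nRT ln(V₂/V₁) = 5.89×8.314×242×ln(5.11) = 19300 J.
Q = ΔU + W = 19300 J.
Net over both steps: W = 19300 J, Q = -54500 J, ΔU = -73800 J.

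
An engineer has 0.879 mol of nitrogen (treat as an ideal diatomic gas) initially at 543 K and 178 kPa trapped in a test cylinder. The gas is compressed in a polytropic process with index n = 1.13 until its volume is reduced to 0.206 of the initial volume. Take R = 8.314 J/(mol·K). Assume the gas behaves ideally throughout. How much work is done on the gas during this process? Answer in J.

V₁ = nRT₁/P₁ = 0.879×8.314×543/178 = 22.3 L.
Polytropic n=1.13: T₂ = T₁(V₁/V₂)^(n−1) = 543×(4.85)^0.13 = 667 K; P₂ = P₁(V₁/V₂)^n = 1060 kPa.
W = (P₁V₁−P₂V₂)/(n−1) = (178×22.3−1060×4.59)/0.13 = -6960 J.
Work done on the gas = −W_by = 6960 J.

6960 J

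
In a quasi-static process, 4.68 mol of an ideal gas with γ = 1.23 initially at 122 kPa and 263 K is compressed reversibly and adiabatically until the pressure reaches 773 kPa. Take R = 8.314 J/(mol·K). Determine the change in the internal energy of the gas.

V₁ = nRT₁/P₁ = 4.68×8.314×263/122 = 83.9 L.
Adiabatic: T₂/T₁ = (P₂/P₁)^((γ−1)/γ) ⇒ T₂ = 263×(6.34)^0.187 = 371 K; V₂ = 18.7 L.
For an ideal gas ΔU = nCvΔT with Cv = R/(γ−1) = 36.1 J/(mol·K).
ΔU = 4.68×36.1×(371−263) = 18300 J.

18300 J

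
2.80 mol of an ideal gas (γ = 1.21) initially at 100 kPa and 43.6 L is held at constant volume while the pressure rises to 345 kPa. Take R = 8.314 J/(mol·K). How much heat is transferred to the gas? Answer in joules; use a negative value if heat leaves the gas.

T₁ = P₁V₁/(nR) = 100×43.6/(2.80×8.314) = 187 K.
Isochoric: V stays 43.6 L; P/T = const ⇒ T₂ = 646 K, P₂ = 345 kPa.
W = 0 (no volume change).
ΔU = nCvΔT = 2.80×39.6×(646−187) = 50900 J.
Q = ΔU = 50900 J.

50900 J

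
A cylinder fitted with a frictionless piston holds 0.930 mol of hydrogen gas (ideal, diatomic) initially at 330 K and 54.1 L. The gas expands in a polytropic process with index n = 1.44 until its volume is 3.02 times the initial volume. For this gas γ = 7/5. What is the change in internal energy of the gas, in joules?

P₁ = nRT₁/V₁ = 0.930×8.314×330/54.1 = 47.2 kPa.
Polytropic n=1.44: T₂ = T₁(V₁/V₂)^(n−1) = 330×(0.331)^0.44 = 203 K; P₂ = P₁(V₁/V₂)^n = 9.60 kPa.
For an ideal gas ΔU = nCvΔT with Cv = (5/2)R = 20.8 J/(mol·K).
ΔU = 0.930×20.8×(203−330) = -2460 J.

-2460 J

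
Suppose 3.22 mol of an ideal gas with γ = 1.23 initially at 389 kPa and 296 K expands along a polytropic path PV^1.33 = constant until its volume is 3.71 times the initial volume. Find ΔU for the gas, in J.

-12100 J

V₁ = nRT₁/P₁ = 3.22×8.314×296/389 = 20.4 L.
Polytropic n=1.33: T₂ = T₁(V₁/V₂)^(n−1) = 296×(0.270)^0.33 = 192 K; P₂ = P₁(V₁/V₂)^n = 68.0 kPa.
For an ideal gas ΔU = nCvΔT with Cv = R/(γ−1) = 36.1 J/(mol·K).
ΔU = 3.22×36.1×(192−296) = -12100 J.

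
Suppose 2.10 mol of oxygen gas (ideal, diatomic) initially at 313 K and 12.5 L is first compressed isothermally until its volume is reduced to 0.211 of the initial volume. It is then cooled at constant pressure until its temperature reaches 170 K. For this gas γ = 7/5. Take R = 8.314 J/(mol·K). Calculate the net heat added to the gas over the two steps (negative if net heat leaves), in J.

P₁ = nRT₁/V₁ = 2.10×8.314×313/12.5 = 437 kPa.
Step 1 — Isothermal: T stays 313 K; PV = const ⇒ V₂ = 2.64 L, P₂ = 2070 kPa.
ΔU = 0 (ideal gas, T constant).
W = nRT ln(V₂/V₁) = 2.10×8.314×313×ln(0.211) = -8500 J.
Q = ΔU + W = -8500 J.
State after step 1: P = 2070 kPa, V = 2.64 L, T = 313 K.
Step 2 — Isobaric: P stays 2070 kPa; V/T = const ⇒ T₂ = 170 K, V₂ = 1.43 L.
W = PΔV = 2070×(1.43−2.64) kPa·L = -2500 J.
ΔU = nCvΔT = 2.10×20.8×(170−313) = -6240 J.
Q = ΔU + W = nCpΔT = -8740 J.
Net over both steps: W = -11000 J, Q = -17200 J, ΔU = -6240 J.

-17200 J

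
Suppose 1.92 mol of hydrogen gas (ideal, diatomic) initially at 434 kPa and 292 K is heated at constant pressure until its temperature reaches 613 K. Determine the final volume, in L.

V₁ = nRT₁/P₁ = 1.92×8.314×292/434 = 10.7 L.
Isobaric: P stays 434 kPa; V/T = const ⇒ T₂ = 613 K, V₂ = 22.5 L.

22.5 L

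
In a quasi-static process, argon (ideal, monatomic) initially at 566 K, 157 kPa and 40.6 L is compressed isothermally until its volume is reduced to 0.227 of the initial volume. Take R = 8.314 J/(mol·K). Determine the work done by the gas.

n = P₁V₁/(RT₁) = 157×40.6/(8.314×566) = 1.35 mol.
Isothermal: T stays 566 K; PV = const ⇒ V₂ = 9.22 L, P₂ = 692 kPa.
W = nRT ln(V₂/V₁) = 1.35×8.314×566×ln(0.227) = -9450 J.

-9450 J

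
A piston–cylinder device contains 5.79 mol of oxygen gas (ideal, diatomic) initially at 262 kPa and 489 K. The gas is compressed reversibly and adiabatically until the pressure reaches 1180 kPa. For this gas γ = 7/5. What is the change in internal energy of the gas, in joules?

31600 J

V₁ = nRT₁/P₁ = 5.79×8.314×489/262 = 89.8 L.
Adiabatic: T₂/T₁ = (P₂/P₁)^((γ−1)/γ) ⇒ T₂ = 489×(4.50)^0.286 = 752 K; V₂ = 30.7 L.
For an ideal gas ΔU = nCvΔT with Cv = (5/2)R = 20.8 J/(mol·K).
ΔU = 5.79×20.8×(752−489) = 31600 J.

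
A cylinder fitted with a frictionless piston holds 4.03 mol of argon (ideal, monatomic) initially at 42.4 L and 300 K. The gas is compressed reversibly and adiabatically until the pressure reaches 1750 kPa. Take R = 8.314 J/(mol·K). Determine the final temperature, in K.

P₁ = nRT₁/V₁ = 4.03×8.314×300/42.4 = 237 kPa.
Adiabatic: T₂/T₁ = (P₂/P₁)^((γ−1)/γ) ⇒ T₂ = 300×(7.38)^0.400 = 667 K; V₂ = 12.8 L.

667 K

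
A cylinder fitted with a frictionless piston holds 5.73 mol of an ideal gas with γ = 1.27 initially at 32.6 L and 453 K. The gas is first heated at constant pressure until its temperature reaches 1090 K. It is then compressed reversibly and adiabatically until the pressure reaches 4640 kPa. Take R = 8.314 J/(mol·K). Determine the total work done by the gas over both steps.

P₁ = nRT₁/V₁ = 5.73×8.314×453/32.6 = 662 kPa.
Step 1 — Isobaric: P stays 662 kPa; V/T = const ⇒ T₂ = 1090 K, V₂ = 78.4 L.
W = PΔV = 662×(78.4−32.6) kPa·L = 30300 J.
ΔU = nCvΔT = 5.73×30.8×(1090−453) = 112000 J.
Q = ΔU + W = nCpΔT = 143000 J.
State after step 1: P = 662 kPa, V = 78.4 L, T = 1090 K.
Step 2 — Adiabatic: T₂/T₁ = (P₂/P₁)^((γ−1)/γ) ⇒ T₂ = 1090×(7.01)^0.213 = 1650 K; V₂ = 16.9 L.
ΔU = nCvΔT = 5.73×30.8×(1650−1090) = 98600 J.
Q = 0 for an adiabatic process, so W = −ΔU = -98600 J.
Net over both steps: W = -68300 J, Q = 143000 J, ΔU = 211000 J.

-68300 J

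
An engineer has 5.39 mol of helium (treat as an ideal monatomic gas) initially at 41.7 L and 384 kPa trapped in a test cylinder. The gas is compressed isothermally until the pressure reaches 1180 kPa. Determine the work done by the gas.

-18000 J

T₁ = P₁V₁/(nR) = 384×41.7/(5.39×8.314) = 357 K.
Isothermal: T stays 357 K; PV = const ⇒ V₂ = 13.6 L, P₂ = 1180 kPa.
W = nRT ln(V₂/V₁) = 5.39×8.314×357×ln(0.325) = -18000 J.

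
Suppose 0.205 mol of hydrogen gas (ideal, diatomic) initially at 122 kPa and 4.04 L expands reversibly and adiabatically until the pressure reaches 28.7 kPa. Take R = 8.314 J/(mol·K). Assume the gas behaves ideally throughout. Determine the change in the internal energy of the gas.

T₁ = P₁V₁/(nR) = 122×4.04/(0.205×8.314) = 289 K.
Adiabatic: T₂/T₁ = (P₂/P₁)^((γ−1)/γ) ⇒ T₂ = 289×(0.235)^0.286 = 191 K; V₂ = 11.4 L.
For an ideal gas ΔU = nCvΔT with Cv = (5/2)R = 20.8 J/(mol·K).
ΔU = 0.205×20.8×(191−289) = -417 J.

-417 J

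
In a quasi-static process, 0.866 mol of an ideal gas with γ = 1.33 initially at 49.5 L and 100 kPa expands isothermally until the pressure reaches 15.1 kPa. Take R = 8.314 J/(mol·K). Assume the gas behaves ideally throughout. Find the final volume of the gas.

328 L

T₁ = P₁V₁/(nR) = 100×49.5/(0.866×8.314) = 688 K.
Isothermal: T stays 688 K; PV = const ⇒ V₂ = 328 L, P₂ = 15.1 kPa.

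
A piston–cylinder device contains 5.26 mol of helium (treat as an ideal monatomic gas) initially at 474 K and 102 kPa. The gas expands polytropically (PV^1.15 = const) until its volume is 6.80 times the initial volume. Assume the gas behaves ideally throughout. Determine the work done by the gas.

34500 J

V₁ = nRT₁/P₁ = 5.26×8.314×474/102 = 203 L.
Polytropic n=1.15: T₂ = T₁(V₁/V₂)^(n−1) = 474×(0.147)^0.15 = 356 K; P₂ = P₁(V₁/V₂)^n = 11.3 kPa.
W = (P₁V₁−P₂V₂)/(n−1) = (102×203−11.3×1380)/0.15 = 34500 J.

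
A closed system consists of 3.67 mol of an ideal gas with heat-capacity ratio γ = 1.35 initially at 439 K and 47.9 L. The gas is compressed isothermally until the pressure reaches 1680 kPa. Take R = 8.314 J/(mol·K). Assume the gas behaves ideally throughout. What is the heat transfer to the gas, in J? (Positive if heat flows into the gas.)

-24000 J

P₁ = nRT₁/V₁ = 3.67×8.314×439/47.9 = 280 kPa.
Isothermal: T stays 439 K; PV = const ⇒ V₂ = 7.97 L, P₂ = 1680 kPa.
ΔU = 0 (ideal gas, T constant).
W = nRT ln(V₂/V₁) = 3.67×8.314×439×ln(0.166) = -24000 J.
Q = ΔU + W = -24000 J.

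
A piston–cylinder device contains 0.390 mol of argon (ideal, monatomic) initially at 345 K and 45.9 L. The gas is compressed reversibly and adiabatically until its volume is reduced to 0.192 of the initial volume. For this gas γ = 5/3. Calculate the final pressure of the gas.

381 kPa

P₁ = nRT₁/V₁ = 0.390×8.314×345/45.9 = 24.4 kPa.
Adiabatic: TV^(γ−1) = const ⇒ T₂ = 345×(5.21)^0.667 = 1040 K; PV^γ = const ⇒ P₂ = 381 kPa.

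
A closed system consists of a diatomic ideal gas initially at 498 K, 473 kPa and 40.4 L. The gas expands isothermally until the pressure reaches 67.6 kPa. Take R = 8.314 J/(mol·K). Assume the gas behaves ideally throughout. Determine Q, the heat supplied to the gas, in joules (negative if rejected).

37200 J

n = P₁V₁/(RT₁) = 473×40.4/(8.314×498) = 4.62 mol.
Isothermal: T stays 498 K; PV = const ⇒ V₂ = 283 L, P₂ = 67.6 kPa.
ΔU = 0 (ideal gas, T constant).
W = nRT ln(V₂/V₁) = 4.62×8.314×498×ln(7.00) = 37200 J.
Q = ΔU + W = 37200 J.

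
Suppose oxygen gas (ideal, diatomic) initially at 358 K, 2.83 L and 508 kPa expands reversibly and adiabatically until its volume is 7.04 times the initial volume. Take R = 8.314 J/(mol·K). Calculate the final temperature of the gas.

Adiabatic: TV^(γ−1) = const ⇒ T₂ = 358×(0.142)^0.400 = 164 K; PV^γ = const ⇒ P₂ = 33.1 kPa.

164 K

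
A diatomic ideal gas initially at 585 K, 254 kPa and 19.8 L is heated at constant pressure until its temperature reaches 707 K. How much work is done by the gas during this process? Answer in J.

1050 J

n = P₁V₁/(RT₁) = 254×19.8/(8.314×585) = 1.03 mol.
Isobaric: P stays 254 kPa; V/T = const ⇒ T₂ = 707 K, V₂ = 23.9 L.
W = PΔV = 254×(23.9−19.8) kPa·L = 1050 J.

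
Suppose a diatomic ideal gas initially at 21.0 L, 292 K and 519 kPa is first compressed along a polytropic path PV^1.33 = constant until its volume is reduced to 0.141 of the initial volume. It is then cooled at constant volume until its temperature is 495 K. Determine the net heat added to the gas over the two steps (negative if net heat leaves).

-11100 J

n = P₁V₁/(RT₁) = 519×21.0/(8.314×292) = 4.49 mol.
Step 1 — Polytropic n=1.33: T₂ = T₁(V₁/V₂)^(n−1) = 292×(7.09)^0.33 = 557 K; P₂ = P₁(V₁/V₂)^n = 7030 kPa.
W = (P₁V₁−P₂V₂)/(n−1) = (519×21.0−7030×2.96)/0.33 = -30000 J.
ΔU = nCvΔT = 4.49×20.8×(557−292) = 24800 J.
Q = ΔU + W = -5250 J.
State after step 1: P = 7030 kPa, V = 2.96 L, T = 557 K.
Step 2 — Isochoric: V stays 2.96 L; P/T = const ⇒ T₂ = 495 K, P₂ = 6240 kPa.
W = 0 (no volume change).
ΔU = nCvΔT = 4.49×20.8×(495−557) = -5820 J.
Q = ΔU = -5820 J.
Net over both steps: W = -30000 J, Q = -11100 J, ΔU = 18900 J.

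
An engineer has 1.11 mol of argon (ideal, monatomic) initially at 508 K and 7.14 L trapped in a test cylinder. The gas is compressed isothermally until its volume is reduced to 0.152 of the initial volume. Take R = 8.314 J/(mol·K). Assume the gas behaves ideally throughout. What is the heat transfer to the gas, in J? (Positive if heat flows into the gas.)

-8830 J

P₁ = nRT₁/V₁ = 1.11×8.314×508/7.14 = 657 kPa.
Isothermal: T stays 508 K; PV = const ⇒ V₂ = 1.09 L, P₂ = 4320 kPa.
ΔU = 0 (ideal gas, T constant).
W = nRT ln(V₂/V₁) = 1.11×8.314×508×ln(0.152) = -8830 J.
Q = ΔU + W = -8830 J.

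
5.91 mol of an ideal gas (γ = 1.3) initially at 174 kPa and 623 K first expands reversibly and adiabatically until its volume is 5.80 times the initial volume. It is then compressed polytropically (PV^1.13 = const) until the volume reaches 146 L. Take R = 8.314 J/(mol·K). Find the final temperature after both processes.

473 K

V₁ = nRT₁/P₁ = 5.91×8.314×623/174 = 176 L.
Step 1 — Adiabatic: TV^(γ−1) = const ⇒ T₂ = 623×(0.172)^0.300 = 368 K; PV^γ = const ⇒ P₂ = 17.7 kPa.
ΔU = nCvΔT = 5.91×27.7×(368−623) = -41800 J.
Q = 0 for an adiabatic process, so W = −ΔU = 41800 J.
State after step 1: P = 17.7 kPa, V = 1020 L, T = 368 K.
Step 2 — Polytropic n=1.13: T₂ = T₁(V₁/V₂)^(n−1) = 368×(6.99)^0.13 = 473 K; P₂ = P₁(V₁/V₂)^n = 159 kPa.
W = (P₁V₁−P₂V₂)/(n−1) = (17.7×1020−159×146)/0.13 = -40000 J.
ΔU = nCvΔT = 5.91×27.7×(473−368) = 17300 J.
Q = ΔU + W = -22600 J.
Net over both steps: W = 1860 J, Q = -22600 J, ΔU = -24500 J.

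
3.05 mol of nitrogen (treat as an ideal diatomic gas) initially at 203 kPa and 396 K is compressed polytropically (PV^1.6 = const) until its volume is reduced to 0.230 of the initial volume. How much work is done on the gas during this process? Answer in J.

23700 J

V₁ = nRT₁/P₁ = 3.05×8.314×396/203 = 49.5 L.
Polytropic n=1.6: T₂ = T₁(V₁/V₂)^(n−1) = 396×(4.35)^0.60 = 956 K; P₂ = P₁(V₁/V₂)^n = 2130 kPa.
W = (P₁V₁−P₂V₂)/(n−1) = (203×49.5−2130×11.4)/0.60 = -23700 J.
Work done on the gas = −W_by = 23700 J.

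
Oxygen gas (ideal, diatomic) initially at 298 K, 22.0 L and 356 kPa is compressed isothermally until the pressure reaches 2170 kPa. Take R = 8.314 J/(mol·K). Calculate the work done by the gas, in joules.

-14200 J

n = P₁V₁/(RT₁) = 356×22.0/(8.314×298) = 3.16 mol.
Isothermal: T stays 298 K; PV = const ⇒ V₂ = 3.61 L, P₂ = 2170 kPa.
W = nRT ln(V₂/V₁) = 3.16×8.314×298×ln(0.164) = -14200 J.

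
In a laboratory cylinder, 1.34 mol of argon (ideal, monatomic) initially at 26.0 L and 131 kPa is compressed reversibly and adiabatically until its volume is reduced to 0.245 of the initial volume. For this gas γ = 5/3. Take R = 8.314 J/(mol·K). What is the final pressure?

T₁ = P₁V₁/(nR) = 131×26.0/(1.34×8.314) = 306 K.
Adiabatic: TV^(γ−1) = const ⇒ T₂ = 306×(4.08)^0.667 = 781 K; PV^γ = const ⇒ P₂ = 1370 kPa.

1370 kPa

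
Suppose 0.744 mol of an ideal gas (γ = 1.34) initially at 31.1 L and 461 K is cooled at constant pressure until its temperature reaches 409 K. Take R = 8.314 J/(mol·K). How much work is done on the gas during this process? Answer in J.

322 J

P₁ = nRT₁/V₁ = 0.744×8.314×461/31.1 = 91.7 kPa.
Isobaric: P stays 91.7 kPa; V/T = const ⇒ T₂ = 409 K, V₂ = 27.6 L.
W = PΔV = 91.7×(27.6−31.1) kPa·L = -322 J.
Work done on the gas = −W_by = 322 J.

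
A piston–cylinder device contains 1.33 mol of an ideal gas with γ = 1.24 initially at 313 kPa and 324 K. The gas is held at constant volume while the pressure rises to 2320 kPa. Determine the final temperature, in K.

V₁ = nRT₁/P₁ = 1.33×8.314×324/313 = 11.4 L.
Isochoric: V stays 11.4 L; P/T = const ⇒ T₂ = 2400 K, P₂ = 2320 kPa.

2400 K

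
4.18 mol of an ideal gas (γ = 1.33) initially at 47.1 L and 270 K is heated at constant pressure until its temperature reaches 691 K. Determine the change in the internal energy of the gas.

P₁ = nRT₁/V₁ = 4.18×8.314×270/47.1 = 199 kPa.
Isobaric: P stays 199 kPa; V/T = const ⇒ T₂ = 691 K, V₂ = 121 L.
For an ideal gas ΔU = nCvΔT with Cv = R/(γ−1) = 25.2 J/(mol·K).
ΔU = 4.18×25.2×(691−270) = 44300 J.

44300 J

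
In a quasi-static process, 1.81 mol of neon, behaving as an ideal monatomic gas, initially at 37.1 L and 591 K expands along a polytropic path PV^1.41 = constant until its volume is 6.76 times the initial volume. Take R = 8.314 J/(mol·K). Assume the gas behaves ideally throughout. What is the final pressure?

16.2 kPa

P₁ = nRT₁/V₁ = 1.81×8.314×591/37.1 = 240 kPa.
Polytropic n=1.41: T₂ = T₁(V₁/V₂)^(n−1) = 591×(0.148)^0.41 = 270 K; P₂ = P₁(V₁/V₂)^n = 16.2 kPa.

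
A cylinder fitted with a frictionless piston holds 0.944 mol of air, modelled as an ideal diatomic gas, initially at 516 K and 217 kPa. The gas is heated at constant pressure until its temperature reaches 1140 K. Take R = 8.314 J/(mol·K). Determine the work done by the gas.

4900 J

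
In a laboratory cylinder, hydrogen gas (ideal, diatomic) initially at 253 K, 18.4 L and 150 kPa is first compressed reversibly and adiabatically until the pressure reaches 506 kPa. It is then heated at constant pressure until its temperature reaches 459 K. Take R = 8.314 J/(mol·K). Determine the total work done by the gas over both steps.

n = P₁V₁/(RT₁) = 150×18.4/(8.314×253) = 1.31 mol.
Step 1 — Adiabatic: T₂/T₁ = (P₂/P₁)^((γ−1)/γ) ⇒ T₂ = 253×(3.37)^0.286 = 358 K; V₂ = 7.72 L.
ΔU = nCvΔT = 1.31×20.8×(358−253) = 2870 J.
Q = 0 for an adiabatic process, so W = −ΔU = -2870 J.
State after step 1: P = 506 kPa, V = 7.72 L, T = 358 K.
Step 2 — Isobaric: P stays 506 kPa; V/T = const ⇒ T₂ = 459 K, V₂ = 9.90 L.
W = PΔV = 506×(9.90−7.72) kPa·L = 1100 J.
ΔU = nCvΔT = 1.31×20.8×(459−358) = 2750 J.
Q = ΔU + W = nCpΔT = 3850 J.
Net over both steps: W = -1770 J, Q = 3850 J, ΔU = 5620 J.

-1770 J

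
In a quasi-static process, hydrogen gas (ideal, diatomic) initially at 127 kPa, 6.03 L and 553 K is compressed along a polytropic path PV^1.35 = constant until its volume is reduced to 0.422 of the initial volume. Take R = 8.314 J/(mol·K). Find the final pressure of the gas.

407 kPa

Polytropic n=1.35: T₂ = T₁(V₁/V₂)^(n−1) = 553×(2.37)^0.35 = 748 K; P₂ = P₁(V₁/V₂)^n = 407 kPa.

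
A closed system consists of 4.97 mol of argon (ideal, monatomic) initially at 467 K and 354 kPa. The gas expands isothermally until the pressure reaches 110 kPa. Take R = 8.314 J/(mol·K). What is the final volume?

175 L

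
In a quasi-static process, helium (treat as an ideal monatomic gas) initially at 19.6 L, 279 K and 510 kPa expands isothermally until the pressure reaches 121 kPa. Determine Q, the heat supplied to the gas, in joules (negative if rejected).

n = P₁V₁/(RT₁) = 510×19.6/(8.314×279) = 4.31 mol.
Isothermal: T stays 279 K; PV = const ⇒ V₂ = 82.6 L, P₂ = 121 kPa.
ΔU = 0 (ideal gas, T constant).
W = nRT ln(V₂/V₁) = 4.31×8.314×279×ln(4.21) = 14400 J.
Q = ΔU + W = 14400 J.

14400 J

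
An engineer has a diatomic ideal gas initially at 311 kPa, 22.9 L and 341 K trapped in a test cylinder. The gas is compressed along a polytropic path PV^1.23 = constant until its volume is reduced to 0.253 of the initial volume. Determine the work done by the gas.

n = P₁V₁/(RT₁) = 311×22.9/(8.314×341) = 2.51 mol.
Polytropic n=1.23: T₂ = T₁(V₁/V₂)^(n−1) = 341×(3.95)^0.23 = 468 K; P₂ = P₁(V₁/V₂)^n = 1690 kPa.
W = (P₁V₁−P₂V₂)/(n−1) = (311×22.9−1690×5.79)/0.23 = -11500 J.

-11500 J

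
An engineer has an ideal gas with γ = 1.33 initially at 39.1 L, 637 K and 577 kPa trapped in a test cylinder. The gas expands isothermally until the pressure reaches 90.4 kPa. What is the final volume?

250 L

Isothermal: T stays 637 K; PV = const ⇒ V₂ = 250 L, P₂ = 90.4 kPa.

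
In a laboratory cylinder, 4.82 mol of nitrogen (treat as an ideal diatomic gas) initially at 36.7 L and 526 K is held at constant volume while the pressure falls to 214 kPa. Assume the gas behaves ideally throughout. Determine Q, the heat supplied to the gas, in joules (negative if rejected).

-33100 J

P₁ = nRT₁/V₁ = 4.82×8.314×526/36.7 = 574 kPa.
Isochoric: V stays 36.7 L; P/T = const ⇒ T₂ = 196 K, P₂ = 214 kPa.
W = 0 (no volume change).
ΔU = nCvΔT = 4.82×20.8×(196−526) = -33100 J.
Q = ΔU = -33100 J.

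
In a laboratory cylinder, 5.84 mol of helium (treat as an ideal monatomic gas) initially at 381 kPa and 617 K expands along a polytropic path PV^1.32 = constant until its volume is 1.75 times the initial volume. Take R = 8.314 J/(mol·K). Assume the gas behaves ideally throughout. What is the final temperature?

V₁ = nRT₁/P₁ = 5.84×8.314×617/381 = 78.6 L.
Polytropic n=1.32: T₂ = T₁(V₁/V₂)^(n−1) = 617×(0.571)^0.32 = 516 K; P₂ = P₁(V₁/V₂)^n = 182 kPa.

516 K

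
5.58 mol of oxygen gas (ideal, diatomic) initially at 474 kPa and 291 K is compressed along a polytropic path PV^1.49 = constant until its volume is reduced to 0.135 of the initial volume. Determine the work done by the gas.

-45900 J

V₁ = nRT₁/P₁ = 5.58×8.314×291/474 = 28.5 L.
Polytropic n=1.49: T₂ = T₁(V₁/V₂)^(n−1) = 291×(7.41)^0.49 = 776 K; P₂ = P₁(V₁/V₂)^n = 9370 kPa.
W = (P₁V₁−P₂V₂)/(n−1) = (474×28.5−9370×3.84)/0.49 = -45900 J.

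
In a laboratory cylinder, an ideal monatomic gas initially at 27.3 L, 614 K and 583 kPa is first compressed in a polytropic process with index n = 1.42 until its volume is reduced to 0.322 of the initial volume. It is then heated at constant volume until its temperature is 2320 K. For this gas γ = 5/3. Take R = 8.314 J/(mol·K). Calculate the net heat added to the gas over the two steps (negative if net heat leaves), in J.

n = P₁V₁/(RT₁) = 583×27.3/(8.314×614) = 3.12 mol.
Step 1 — Polytropic n=1.42: T₂ = T₁(V₁/V₂)^(n−1) = 614×(3.11)^0.42 = 988 K; P₂ = P₁(V₁/V₂)^n = 2910 kPa.
W = (P₁V₁−P₂V₂)/(n−1) = (583×27.3−2910×8.79)/0.42 = -23100 J.
ΔU = nCvΔT = 3.12×12.5×(988−614) = 14600 J.
Q = ΔU + W = -8550 J.
State after step 1: P = 2910 kPa, V = 8.79 L, T = 988 K.
Step 2 — Isochoric: V stays 8.79 L; P/T = const ⇒ T₂ = 2320 K, P₂ = 6840 kPa.
W = 0 (no volume change).
ΔU = nCvΔT = 3.12×12.5×(2320−988) = 51800 J.
Q = ΔU = 51800 J.
Net over both steps: W = -23100 J, Q = 43200 J, ΔU = 66300 J.

43200 J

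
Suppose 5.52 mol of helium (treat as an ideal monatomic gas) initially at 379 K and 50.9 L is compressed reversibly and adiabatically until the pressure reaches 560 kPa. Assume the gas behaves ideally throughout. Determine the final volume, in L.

P₁ = nRT₁/V₁ = 5.52×8.314×379/50.9 = 342 kPa.
Adiabatic: T₂/T₁ = (P₂/P₁)^((γ−1)/γ) ⇒ T₂ = 379×(1.64)^0.400 = 462 K; V₂ = 37.8 L.

37.8 L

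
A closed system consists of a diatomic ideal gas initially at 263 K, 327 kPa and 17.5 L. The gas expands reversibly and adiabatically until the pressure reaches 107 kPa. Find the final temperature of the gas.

Adiabatic: T₂/T₁ = (P₂/P₁)^((γ−1)/γ) ⇒ T₂ = 263×(0.327)^0.286 = 191 K; V₂ = 38.9 L.

191 K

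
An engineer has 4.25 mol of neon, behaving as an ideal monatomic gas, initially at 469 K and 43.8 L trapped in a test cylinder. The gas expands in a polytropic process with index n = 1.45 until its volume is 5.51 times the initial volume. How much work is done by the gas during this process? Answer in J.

P₁ = nRT₁/V₁ = 4.25×8.314×469/43.8 = 378 kPa.
Polytropic n=1.45: T₂ = T₁(V₁/V₂)^(n−1) = 469×(0.181)^0.45 = 218 K; P₂ = P₁(V₁/V₂)^n = 31.9 kPa.
W = (P₁V₁−P₂V₂)/(n−1) = (378×43.8−31.9×241)/0.45 = 19700 J.

19700 J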